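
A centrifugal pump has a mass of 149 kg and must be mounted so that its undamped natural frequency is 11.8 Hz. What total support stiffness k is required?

819000 N/m

ω_n = 2πf_n = 2π × 11.8 = 74.14 rad/s.
k = m·ω_n² = 149 × 74.14² = 149 × 5497 = 819000 N/m.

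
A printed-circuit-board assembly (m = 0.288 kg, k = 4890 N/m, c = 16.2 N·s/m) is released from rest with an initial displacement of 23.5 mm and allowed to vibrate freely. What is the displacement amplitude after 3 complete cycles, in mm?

ζ = c/(2√(km)) = 16.2/(2√(4890 × 0.288)) = 16.2/75.06 = 0.2158.
Logarithmic decrement δ = 2πζ/√(1 − ζ²) = 2π × 0.2158/√(1 − 0.0466) = 1.389.
After n cycles, x_n/x₀ = e^(−nδ), so x_3 = 23.5 × e^(−3 × 1.389) = 23.5 × 0.01550 = 0.3643 mm.

0.364 mm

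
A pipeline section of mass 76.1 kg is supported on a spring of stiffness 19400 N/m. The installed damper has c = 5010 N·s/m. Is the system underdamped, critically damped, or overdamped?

overdamped

c_c = 2√(k·m) = 2430 N·s/m; ζ = c/c_c = 5010/2430 = 2.06.
Since ζ > 1 the system is overdamped.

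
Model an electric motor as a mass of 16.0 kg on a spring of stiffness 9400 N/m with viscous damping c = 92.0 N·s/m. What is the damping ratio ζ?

0.119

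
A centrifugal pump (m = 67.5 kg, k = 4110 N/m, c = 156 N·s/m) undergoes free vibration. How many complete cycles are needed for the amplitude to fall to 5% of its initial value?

ζ = c/(2√(km)) = 156/(2√(4110 × 67.5)) = 156/1053 = 0.1481.
Logarithmic decrement δ = 2πζ/√(1 − ζ²) = 2π × 0.1481/√(1 − 0.0219) = 0.9408.
x_n/x₀ = e^(−nδ) ≤ 0.05; take ln: n ≥ ln(1/0.05)/δ = 2.996/0.9408 = 3.184.
So 4 complete cycles are required.

4 cycles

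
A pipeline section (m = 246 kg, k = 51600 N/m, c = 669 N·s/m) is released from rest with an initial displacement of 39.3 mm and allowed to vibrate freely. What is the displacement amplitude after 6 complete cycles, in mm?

1.12 mm

ζ = c/(2√(km)) = 669/(2√(51600 × 246)) = 669/7126 = 0.09389.
Logarithmic decrement δ = 2πζ/√(1 − ζ²) = 2π × 0.09389/√(1 − 0.00881) = 0.5925.
After n cycles, x_n/x₀ = e^(−nδ), so x_6 = 39.3 × e^(−6 × 0.5925) = 39.3 × 0.02858 = 1.123 mm.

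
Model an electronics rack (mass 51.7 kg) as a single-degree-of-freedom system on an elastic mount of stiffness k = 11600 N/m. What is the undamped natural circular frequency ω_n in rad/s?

15.0 rad/s

ω_n = √(k/m) = √(11600/51.7) = √224.4 = 14.98 rad/s.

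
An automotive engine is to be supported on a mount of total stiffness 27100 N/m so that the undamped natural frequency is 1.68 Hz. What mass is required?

243 kg

ω_n = 2πf_n = 2π × 1.68 = 10.56 rad/s.
m = k/ω_n² = 27100/10.56² = 27100/111.4 = 243.2 kg.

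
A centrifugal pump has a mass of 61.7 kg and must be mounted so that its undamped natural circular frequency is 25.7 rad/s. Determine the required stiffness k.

40800 N/m

k = m·ω_n² = 61.7 × 25.70² = 61.7 × 660.5 = 40750 N/m.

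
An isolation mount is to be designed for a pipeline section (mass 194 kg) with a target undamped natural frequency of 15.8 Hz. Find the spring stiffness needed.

1910000 N/m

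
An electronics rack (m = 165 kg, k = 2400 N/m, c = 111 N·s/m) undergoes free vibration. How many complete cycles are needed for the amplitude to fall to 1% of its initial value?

ζ = c/(2√(km)) = 111/(2√(2400 × 165)) = 111/1259 = 0.08820.
Logarithmic decrement δ = 2πζ/√(1 − ζ²) = 2π × 0.08820/√(1 − 0.00778) = 0.5563.
x_n/x₀ = e^(−nδ) ≤ 0.01; take ln: n ≥ ln(1/0.01)/δ = 4.605/0.5563 = 8.278.
So 9 complete cycles are required.

9 cycles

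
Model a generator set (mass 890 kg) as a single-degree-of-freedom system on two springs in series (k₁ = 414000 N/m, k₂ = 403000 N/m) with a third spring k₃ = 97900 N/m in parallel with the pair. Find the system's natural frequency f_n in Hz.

2.93 Hz

Series pair: k_s = k₁k₂/(k₁+k₂) = (414000)(403000)/(414000 + 403000) = 204200 N/m. In parallel with k₃: k_eq = 204200 + 97900 = 302100 N/m.
ω_n = √(k_eq/m) = √(302100/890) = √339.5 = 18.42 rad/s.
f_n = ω_n/(2π) = 18.42/6.283 = 2.932 Hz.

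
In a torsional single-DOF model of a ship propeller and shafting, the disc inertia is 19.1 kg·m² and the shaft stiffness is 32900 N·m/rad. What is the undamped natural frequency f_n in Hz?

ω_n = √(k_t/J) = √(32900/19.1) = √1723 = 41.50 rad/s.
f_n = ω_n/(2π) = 41.50/6.283 = 6.605 Hz.

6.61 Hz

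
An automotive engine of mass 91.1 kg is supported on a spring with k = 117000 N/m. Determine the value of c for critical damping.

6530 N·s/m

c_c = 2√(k·m) = 2√(117000 × 91.1) = 2 × 3265 = 6530 N·s/m.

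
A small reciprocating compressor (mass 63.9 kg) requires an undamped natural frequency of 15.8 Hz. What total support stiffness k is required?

ω_n = 2πf_n = 2π × 15.8 = 99.27 rad/s.
k = m·ω_n² = 63.9 × 99.27² = 63.9 × 9855 = 629800 N/m.

630000 N/m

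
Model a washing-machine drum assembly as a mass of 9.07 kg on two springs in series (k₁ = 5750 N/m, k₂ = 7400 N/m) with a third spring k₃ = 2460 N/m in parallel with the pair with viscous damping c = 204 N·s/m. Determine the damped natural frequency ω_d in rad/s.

Series pair: k_s = k₁k₂/(k₁+k₂) = (5750)(7400)/(5750 + 7400) = 3236 N/m. In parallel with k₃: k_eq = 3236 + 2460 = 5696 N/m.
ω_n = √(k_eq/m) = √(5696/9.07) = 25.06 rad/s.
Critical damping c_c = 2√(k_eq·m) = 2√(5696 × 9.07) = 454.6 N·s/m, so ζ = c/c_c = 204/454.6 = 0.4488.
ω_d = ω_n√(1 − ζ²) = 25.06 × √(1 − 0.201) = 22.39 rad/s.

22.4 rad/s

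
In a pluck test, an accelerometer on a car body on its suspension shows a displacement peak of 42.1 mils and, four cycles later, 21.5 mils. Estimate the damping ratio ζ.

0.0267

Logarithmic decrement δ = (1/n)·ln(x₀/x_n) = (1/4)·ln(42.1/21.5) = (1/4)·ln(1.958) = 0.1680.
ζ = δ/√(4π² + δ²) = 0.1680/√(39.48 + 0.0282) = 0.1680/6.285 = 0.02673.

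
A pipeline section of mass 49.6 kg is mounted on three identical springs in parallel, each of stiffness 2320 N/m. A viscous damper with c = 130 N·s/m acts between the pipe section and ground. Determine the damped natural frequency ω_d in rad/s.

Parallel springs add: k_eq = 3 × 2320 = 6960 N/m.
ω_n = √(k_eq/m) = √(6960/49.6) = 11.85 rad/s.
Critical damping c_c = 2√(k_eq·m) = 2√(6960 × 49.6) = 1175 N·s/m, so ζ = c/c_c = 130/1175 = 0.1106.
ω_d = ω_n√(1 − ζ²) = 11.85 × √(1 − 0.0122) = 11.77 rad/s.

11.8 rad/s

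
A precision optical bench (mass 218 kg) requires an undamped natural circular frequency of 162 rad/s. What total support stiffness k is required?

k = m·ω_n² = 218 × 162.0² = 218 × 26240 = 5721000 N/m.

5720000 N/m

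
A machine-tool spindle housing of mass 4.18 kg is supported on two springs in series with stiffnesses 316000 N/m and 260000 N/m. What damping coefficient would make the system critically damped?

1540 N·s/m

Series springs: 1/k_eq = 1/316000 + 1/260000 = 7.011×10^-6, so k_eq = 142600 N/m.
c_c = 2√(k_eq·m) = 2√(142600 × 4.18) = 2 × 772.2 = 1544 N·s/m.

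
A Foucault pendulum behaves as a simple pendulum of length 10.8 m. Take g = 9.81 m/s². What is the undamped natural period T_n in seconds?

6.59 s

For a simple pendulum ω_n = √(g/L) = √(9.81/10.8) = √0.9083 = 0.9531 rad/s.
T_n = 2π/ω_n = 6.283/0.9531 = 6.593 s.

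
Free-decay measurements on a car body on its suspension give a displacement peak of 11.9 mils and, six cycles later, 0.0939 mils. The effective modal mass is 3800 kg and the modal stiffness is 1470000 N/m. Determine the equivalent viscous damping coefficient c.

Logarithmic decrement δ = (1/n)·ln(x₀/x_n) = (1/6)·ln(11.9/0.0939) = (1/6)·ln(126.7) = 0.8070.
ζ = δ/√(4π² + δ²) = 0.8070/√(39.48 + 0.651) = 0.8070/6.335 = 0.1274.
c = ζ · 2√(km) = 0.1274 × 2√(1470000 × 3800) = 0.1274 × 149500 = 19040 N·s/m.

19000 N·s/m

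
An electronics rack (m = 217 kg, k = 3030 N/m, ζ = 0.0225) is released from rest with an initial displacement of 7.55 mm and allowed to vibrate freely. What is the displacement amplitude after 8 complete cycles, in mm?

Logarithmic decrement δ = 2πζ/√(1 − ζ²) = 2π × 0.02250/√(1 − 0.000506) = 0.1414.
After n cycles, x_n/x₀ = e^(−nδ), so x_8 = 7.55 × e^(−8 × 0.1414) = 7.55 × 0.3226 = 2.436 mm.

2.44 mm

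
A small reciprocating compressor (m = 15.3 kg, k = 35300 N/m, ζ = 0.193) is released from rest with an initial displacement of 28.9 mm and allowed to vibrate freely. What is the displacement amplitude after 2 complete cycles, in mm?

2.44 mm

Logarithmic decrement δ = 2πζ/√(1 − ζ²) = 2π × 0.1930/√(1 − 0.0372) = 1.236.
After n cycles, x_n/x₀ = e^(−nδ), so x_2 = 28.9 × e^(−2 × 1.236) = 28.9 × 0.08443 = 2.440 mm.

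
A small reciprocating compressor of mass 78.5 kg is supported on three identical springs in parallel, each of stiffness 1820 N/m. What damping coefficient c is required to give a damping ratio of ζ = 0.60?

Parallel springs add: k_eq = 3 × 1820 = 5460 N/m.
c_c = 2√(k_eq·m) = 2√(5460 × 78.5) = 1309 N·s/m.
c = ζ·c_c = 0.60 × 1309 = 785.6 N·s/m.

786 N·s/m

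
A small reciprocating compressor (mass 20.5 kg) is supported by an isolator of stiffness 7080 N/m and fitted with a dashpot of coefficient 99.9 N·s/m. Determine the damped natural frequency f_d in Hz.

ω_n = √(k/m) = √(7080/20.5) = 18.58 rad/s.
Critical damping c_c = 2√(k·m) = 2√(7080 × 20.5) = 761.9 N·s/m, so ζ = c/c_c = 99.9/761.9 = 0.1311.
ω_d = ω_n√(1 − ζ²) = 18.58 × √(1 − 0.0172) = 18.42 rad/s.
f_d = ω_d/(2π) = 2.932 Hz.

2.93 Hz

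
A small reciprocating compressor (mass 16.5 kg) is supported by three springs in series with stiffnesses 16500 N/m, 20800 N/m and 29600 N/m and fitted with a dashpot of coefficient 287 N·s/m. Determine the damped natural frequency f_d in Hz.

2.98 Hz

Series springs: 1/k_eq = 1/16500 + 1/20800 + 1/29600 = 0.0001425, so k_eq = 7019 N/m.
ω_n = √(k_eq/m) = √(7019/16.5) = 20.63 rad/s.
Critical damping c_c = 2√(k_eq·m) = 2√(7019 × 16.5) = 680.6 N·s/m, so ζ = c/c_c = 287/680.6 = 0.4217.
ω_d = ω_n√(1 − ζ²) = 20.63 × √(1 − 0.178) = 18.70 rad/s.
f_d = ω_d/(2π) = 2.977 Hz.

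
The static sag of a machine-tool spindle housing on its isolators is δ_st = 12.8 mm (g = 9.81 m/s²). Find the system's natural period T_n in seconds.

0.227 s

ω_n = √(g/δ_st) = √(9.81/0.0128) = √766.4 = 27.68 rad/s.
T_n = 2π/ω_n = 6.283/27.68 = 0.2270 s.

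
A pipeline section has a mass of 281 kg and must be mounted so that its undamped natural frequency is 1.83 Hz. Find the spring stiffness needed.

37200 N/m

ω_n = 2πf_n = 2π × 1.83 = 11.50 rad/s.
k = m·ω_n² = 281 × 11.50² = 281 × 132.2 = 37150 N/m.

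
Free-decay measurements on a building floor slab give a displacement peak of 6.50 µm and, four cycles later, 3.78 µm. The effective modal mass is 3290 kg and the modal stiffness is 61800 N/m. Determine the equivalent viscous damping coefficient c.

Logarithmic decrement δ = (1/n)·ln(x₀/x_n) = (1/4)·ln(6.50/3.78) = (1/4)·ln(1.720) = 0.1355.
ζ = δ/√(4π² + δ²) = 0.1355/√(39.48 + 0.0184) = 0.1355/6.285 = 0.02156.
c = ζ · 2√(km) = 0.02156 × 2√(61800 × 3290) = 0.02156 × 28520 = 615.0 N·s/m.

615 N·s/m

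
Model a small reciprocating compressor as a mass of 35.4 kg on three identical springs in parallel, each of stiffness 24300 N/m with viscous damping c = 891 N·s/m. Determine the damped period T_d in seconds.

0.144 s

Parallel springs add: k_eq = 3 × 24300 = 72900 N/m.
ω_n = √(k_eq/m) = √(72900/35.4) = 45.38 rad/s.
Critical damping c_c = 2√(k_eq·m) = 2√(72900 × 35.4) = 3213 N·s/m, so ζ = c/c_c = 891/3213 = 0.2773.
ω_d = ω_n√(1 − ζ²) = 45.38 × √(1 − 0.0769) = 43.60 rad/s.
T_d = 2π/ω_d = 0.1441 s.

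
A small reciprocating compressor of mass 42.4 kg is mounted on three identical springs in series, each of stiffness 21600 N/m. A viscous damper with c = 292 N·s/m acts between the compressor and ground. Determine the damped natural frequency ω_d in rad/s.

Series springs: 1/k_eq = 3/21600, so k_eq = 21600/3 = 7200 N/m.
ω_n = √(k_eq/m) = √(7200/42.4) = 13.03 rad/s.
Critical damping c_c = 2√(k_eq·m) = 2√(7200 × 42.4) = 1105 N·s/m, so ζ = c/c_c = 292/1105 = 0.2642.
ω_d = ω_n√(1 − ζ²) = 13.03 × √(1 − 0.0698) = 12.57 rad/s.

12.6 rad/s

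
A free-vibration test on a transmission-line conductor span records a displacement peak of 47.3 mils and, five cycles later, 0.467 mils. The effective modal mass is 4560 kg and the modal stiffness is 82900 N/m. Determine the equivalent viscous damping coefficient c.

5660 N·s/m

Logarithmic decrement δ = (1/n)·ln(x₀/x_n) = (1/5)·ln(47.3/0.467) = (1/5)·ln(101.3) = 0.9236.
ζ = δ/√(4π² + δ²) = 0.9236/√(39.48 + 0.853) = 0.9236/6.351 = 0.1454.
c = ζ · 2√(km) = 0.1454 × 2√(82900 × 4560) = 0.1454 × 38890 = 5655 N·s/m.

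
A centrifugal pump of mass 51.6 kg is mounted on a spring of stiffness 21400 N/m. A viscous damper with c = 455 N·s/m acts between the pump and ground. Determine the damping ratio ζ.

0.216

ω_n = √(k/m) = √(21400/51.6) = 20.36 rad/s.
Critical damping c_c = 2√(k·m) = 2√(21400 × 51.6) = 2102 N·s/m, so ζ = c/c_c = 455/2102 = 0.2165.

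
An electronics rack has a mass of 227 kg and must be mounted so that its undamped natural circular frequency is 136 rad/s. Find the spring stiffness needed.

4200000 N/m

k = m·ω_n² = 227 × 136.0² = 227 × 18500 = 4199000 N/m.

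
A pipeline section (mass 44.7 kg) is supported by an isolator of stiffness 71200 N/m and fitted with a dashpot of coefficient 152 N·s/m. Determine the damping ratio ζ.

0.0426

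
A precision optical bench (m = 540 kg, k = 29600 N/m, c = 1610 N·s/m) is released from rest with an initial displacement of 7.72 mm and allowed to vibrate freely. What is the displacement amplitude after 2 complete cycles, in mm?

ζ = c/(2√(km)) = 1610/(2√(29600 × 540)) = 1610/7996 = 0.2014.
Logarithmic decrement δ = 2πζ/√(1 − ζ²) = 2π × 0.2014/√(1 − 0.0405) = 1.292.
After n cycles, x_n/x₀ = e^(−nδ), so x_2 = 7.72 × e^(−2 × 1.292) = 7.72 × 0.07554 = 0.5831 mm.

0.583 mm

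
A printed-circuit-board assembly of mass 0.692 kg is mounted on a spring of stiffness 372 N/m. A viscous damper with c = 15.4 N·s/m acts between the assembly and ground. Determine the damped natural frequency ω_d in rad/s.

20.3 rad/s

ω_n = √(k/m) = √(372.0/0.692) = 23.19 rad/s.
Critical damping c_c = 2√(k·m) = 2√(372.0 × 0.692) = 32.09 N·s/m, so ζ = c/c_c = 15.4/32.09 = 0.4799.
ω_d = ω_n√(1 − ζ²) = 23.19 × √(1 − 0.230) = 20.34 rad/s.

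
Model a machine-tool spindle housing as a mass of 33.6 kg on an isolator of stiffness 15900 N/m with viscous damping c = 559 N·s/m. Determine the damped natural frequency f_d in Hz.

3.20 Hz

ω_n = √(k/m) = √(15900/33.6) = 21.75 rad/s.
Critical damping c_c = 2√(k·m) = 2√(15900 × 33.6) = 1462 N·s/m, so ζ = c/c_c = 559/1462 = 0.3824.
ω_d = ω_n√(1 − ζ²) = 21.75 × √(1 − 0.146) = 20.10 rad/s.
f_d = ω_d/(2π) = 3.199 Hz.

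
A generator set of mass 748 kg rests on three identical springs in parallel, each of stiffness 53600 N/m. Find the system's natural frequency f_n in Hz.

Parallel springs add: k_eq = 3 × 53600 = 160800 N/m.
ω_n = √(k_eq/m) = √(160800/748) = √215.0 = 14.66 rad/s.
f_n = ω_n/(2π) = 14.66/6.283 = 2.334 Hz.

2.33 Hz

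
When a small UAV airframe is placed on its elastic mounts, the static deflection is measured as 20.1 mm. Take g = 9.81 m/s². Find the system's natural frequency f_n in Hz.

ω_n = √(g/δ_st) = √(9.81/0.0201) = √488.1 = 22.09 rad/s.
f_n = ω_n/(2π) = 22.09/6.283 = 3.516 Hz.

3.52 Hz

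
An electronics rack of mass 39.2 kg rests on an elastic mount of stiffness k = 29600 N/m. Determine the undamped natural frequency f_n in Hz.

ω_n = √(k/m) = √(29600/39.2) = √755.1 = 27.48 rad/s.
f_n = ω_n/(2π) = 27.48/6.283 = 4.373 Hz.

4.37 Hz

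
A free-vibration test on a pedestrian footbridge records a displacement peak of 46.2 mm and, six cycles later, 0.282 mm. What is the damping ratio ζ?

Logarithmic decrement δ = (1/n)·ln(x₀/x_n) = (1/6)·ln(46.2/0.282) = (1/6)·ln(163.8) = 0.8498.
ζ = δ/√(4π² + δ²) = 0.8498/√(39.48 + 0.722) = 0.8498/6.340 = 0.1340.

0.134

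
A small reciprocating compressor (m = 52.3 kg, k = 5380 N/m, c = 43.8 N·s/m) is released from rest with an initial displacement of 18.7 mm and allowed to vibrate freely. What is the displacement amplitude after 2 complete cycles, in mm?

11.1 mm

ζ = c/(2√(km)) = 43.8/(2√(5380 × 52.3)) = 43.8/1061 = 0.04129.
Logarithmic decrement δ = 2πζ/√(1 − ζ²) = 2π × 0.04129/√(1 − 0.00170) = 0.2596.
After n cycles, x_n/x₀ = e^(−nδ), so x_2 = 18.7 × e^(−2 × 0.2596) = 18.7 × 0.5950 = 11.13 mm.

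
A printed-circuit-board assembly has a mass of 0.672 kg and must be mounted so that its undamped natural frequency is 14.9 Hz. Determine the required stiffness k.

ω_n = 2πf_n = 2π × 14.9 = 93.62 rad/s.
k = m·ω_n² = 0.672 × 93.62² = 0.672 × 8765 = 5890 N/m.

5890 N/m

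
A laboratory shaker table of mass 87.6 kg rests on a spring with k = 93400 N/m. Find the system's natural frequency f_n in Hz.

ω_n = √(k/m) = √(93400/87.6) = √1066 = 32.65 rad/s.
f_n = ω_n/(2π) = 32.65/6.283 = 5.197 Hz.

5.20 Hz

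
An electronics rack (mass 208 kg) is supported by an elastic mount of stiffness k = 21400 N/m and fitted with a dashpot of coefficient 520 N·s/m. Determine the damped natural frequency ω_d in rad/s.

ω_n = √(k/m) = √(21400/208) = 10.14 rad/s.
Critical damping c_c = 2√(k·m) = 2√(21400 × 208) = 4220 N·s/m, so ζ = c/c_c = 520/4220 = 0.1232.
ω_d = ω_n√(1 − ζ²) = 10.14 × √(1 − 0.0152) = 10.07 rad/s.

10.1 rad/s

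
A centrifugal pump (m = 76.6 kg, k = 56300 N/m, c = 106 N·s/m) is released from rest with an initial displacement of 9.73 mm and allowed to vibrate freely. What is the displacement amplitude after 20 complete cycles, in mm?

0.393 mm

ζ = c/(2√(km)) = 106/(2√(56300 × 76.6)) = 106/4153 = 0.02552.
Logarithmic decrement δ = 2πζ/√(1 − ζ²) = 2π × 0.02552/√(1 − 0.000651) = 0.1604.
After n cycles, x_n/x₀ = e^(−nδ), so x_20 = 9.73 × e^(−20 × 0.1604) = 9.73 × 0.04043 = 0.3934 mm.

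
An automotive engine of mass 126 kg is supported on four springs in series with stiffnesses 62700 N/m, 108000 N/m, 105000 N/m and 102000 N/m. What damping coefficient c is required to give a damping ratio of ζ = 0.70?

2350 N·s/m

Series springs: 1/k_eq = 1/62700 + 1/108000 + 1/105000 + 1/102000 = 4.454×10^-5, so k_eq = 22450 N/m.
c_c = 2√(k_eq·m) = 2√(22450 × 126) = 3364 N·s/m.
c = ζ·c_c = 0.70 × 3364 = 2355 N·s/m.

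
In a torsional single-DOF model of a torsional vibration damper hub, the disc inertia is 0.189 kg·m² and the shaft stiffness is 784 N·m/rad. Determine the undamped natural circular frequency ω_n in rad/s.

ω_n = √(k_t/J) = √(784/0.189) = √4148 = 64.41 rad/s.

64.4 rad/s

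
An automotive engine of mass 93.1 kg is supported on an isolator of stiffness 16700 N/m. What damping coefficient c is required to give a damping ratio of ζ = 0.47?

1170 N·s/m

c_c = 2√(k·m) = 2√(16700 × 93.1) = 2494 N·s/m.
c = ζ·c_c = 0.47 × 2494 = 1172 N·s/m.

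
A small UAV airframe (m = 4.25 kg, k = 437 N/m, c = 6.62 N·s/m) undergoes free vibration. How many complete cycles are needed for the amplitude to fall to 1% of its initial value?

10 cycles

ζ = c/(2√(km)) = 6.62/(2√(437 × 4.25)) = 6.62/86.19 = 0.07681.
Logarithmic decrement δ = 2πζ/√(1 − ζ²) = 2π × 0.07681/√(1 − 0.00590) = 0.4840.
x_n/x₀ = e^(−nδ) ≤ 0.01; take ln: n ≥ ln(1/0.01)/δ = 4.605/0.4840 = 9.515.
So 10 complete cycles are required.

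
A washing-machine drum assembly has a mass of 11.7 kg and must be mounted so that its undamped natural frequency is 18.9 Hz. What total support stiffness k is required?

ω_n = 2πf_n = 2π × 18.9 = 118.8 rad/s.
k = m·ω_n² = 11.7 × 118.8² = 11.7 × 14100 = 165000 N/m.

165000 N/m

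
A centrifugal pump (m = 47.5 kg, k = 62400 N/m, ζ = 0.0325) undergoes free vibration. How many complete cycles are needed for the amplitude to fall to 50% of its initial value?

Logarithmic decrement δ = 2πζ/√(1 − ζ²) = 2π × 0.03250/√(1 − 0.00106) = 0.2043.
x_n/x₀ = e^(−nδ) ≤ 0.5; take ln: n ≥ ln(1/0.5)/δ = 0.6931/0.2043 = 3.393.
So 4 complete cycles are required.

4 cycles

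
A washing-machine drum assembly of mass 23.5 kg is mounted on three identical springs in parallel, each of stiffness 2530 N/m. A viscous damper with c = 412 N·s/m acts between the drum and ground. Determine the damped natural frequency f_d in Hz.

2.50 Hz

Parallel springs add: k_eq = 3 × 2530 = 7590 N/m.
ω_n = √(k_eq/m) = √(7590/23.5) = 17.97 rad/s.
Critical damping c_c = 2√(k_eq·m) = 2√(7590 × 23.5) = 844.7 N·s/m, so ζ = c/c_c = 412/844.7 = 0.4878.
ω_d = ω_n√(1 − ζ²) = 17.97 × √(1 − 0.238) = 15.69 rad/s.
f_d = ω_d/(2π) = 2.497 Hz.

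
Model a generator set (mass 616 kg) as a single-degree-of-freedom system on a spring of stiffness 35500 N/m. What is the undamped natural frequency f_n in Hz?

ω_n = √(k/m) = √(35500/616) = √57.63 = 7.591 rad/s.
f_n = ω_n/(2π) = 7.591/6.283 = 1.208 Hz.

1.21 Hz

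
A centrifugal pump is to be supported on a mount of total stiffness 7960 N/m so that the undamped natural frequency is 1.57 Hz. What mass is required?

81.8 kg

ω_n = 2πf_n = 2π × 1.57 = 9.865 rad/s.
m = k/ω_n² = 7960/9.865² = 7960/97.31 = 81.80 kg.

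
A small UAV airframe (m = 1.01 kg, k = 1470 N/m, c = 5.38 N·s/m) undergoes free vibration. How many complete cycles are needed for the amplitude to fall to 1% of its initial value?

11 cycles

ζ = c/(2√(km)) = 5.38/(2√(1470 × 1.01)) = 5.38/77.06 = 0.06981.
Logarithmic decrement δ = 2πζ/√(1 − ζ²) = 2π × 0.06981/√(1 − 0.00487) = 0.4397.
x_n/x₀ = e^(−nδ) ≤ 0.01; take ln: n ≥ ln(1/0.01)/δ = 4.605/0.4397 = 10.47.
So 11 complete cycles are required.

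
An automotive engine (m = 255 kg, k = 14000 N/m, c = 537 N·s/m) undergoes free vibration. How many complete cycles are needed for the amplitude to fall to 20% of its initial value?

2 cycles

ζ = c/(2√(km)) = 537/(2√(14000 × 255)) = 537/3779 = 0.1421.
Logarithmic decrement δ = 2πζ/√(1 − ζ²) = 2π × 0.1421/√(1 − 0.0202) = 0.9020.
x_n/x₀ = e^(−nδ) ≤ 0.2; take ln: n ≥ ln(1/0.2)/δ = 1.609/0.9020 = 1.784.
So 2 complete cycles are required.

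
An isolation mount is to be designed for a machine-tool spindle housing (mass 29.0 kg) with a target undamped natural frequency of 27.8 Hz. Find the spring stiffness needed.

ω_n = 2πf_n = 2π × 27.8 = 174.7 rad/s.
k = m·ω_n² = 29.0 × 174.7² = 29.0 × 30510 = 884800 N/m.

885000 N/m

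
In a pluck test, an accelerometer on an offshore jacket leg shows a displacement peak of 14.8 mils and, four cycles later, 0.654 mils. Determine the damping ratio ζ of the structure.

Logarithmic decrement δ = (1/n)·ln(x₀/x_n) = (1/4)·ln(14.8/0.654) = (1/4)·ln(22.63) = 0.7798.
ζ = δ/√(4π² + δ²) = 0.7798/√(39.48 + 0.608) = 0.7798/6.331 = 0.1232.

0.123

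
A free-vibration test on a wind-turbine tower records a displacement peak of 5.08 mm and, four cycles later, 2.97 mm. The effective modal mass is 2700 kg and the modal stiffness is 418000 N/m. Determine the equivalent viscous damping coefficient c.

Logarithmic decrement δ = (1/n)·ln(x₀/x_n) = (1/4)·ln(5.08/2.97) = (1/4)·ln(1.710) = 0.1342.
ζ = δ/√(4π² + δ²) = 0.1342/√(39.48 + 0.0180) = 0.1342/6.285 = 0.02135.
c = ζ · 2√(km) = 0.02135 × 2√(418000 × 2700) = 0.02135 × 67190 = 1435 N·s/m.

1430 N·s/m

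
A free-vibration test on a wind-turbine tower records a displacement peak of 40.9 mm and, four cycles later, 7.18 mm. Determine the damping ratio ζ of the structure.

Logarithmic decrement δ = (1/n)·ln(x₀/x_n) = (1/4)·ln(40.9/7.18) = (1/4)·ln(5.696) = 0.4350.
ζ = δ/√(4π² + δ²) = 0.4350/√(39.48 + 0.189) = 0.4350/6.298 = 0.06906.

0.0691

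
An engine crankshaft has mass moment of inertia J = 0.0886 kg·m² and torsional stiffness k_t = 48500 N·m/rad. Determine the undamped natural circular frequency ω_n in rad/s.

ω_n = √(k_t/J) = √(48500/0.0886) = √547400 = 739.9 rad/s.

740 rad/s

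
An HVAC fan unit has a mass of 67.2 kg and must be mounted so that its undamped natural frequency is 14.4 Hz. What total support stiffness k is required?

ω_n = 2πf_n = 2π × 14.4 = 90.48 rad/s.
k = m·ω_n² = 67.2 × 90.48² = 67.2 × 8186 = 550100 N/m.

550000 N/m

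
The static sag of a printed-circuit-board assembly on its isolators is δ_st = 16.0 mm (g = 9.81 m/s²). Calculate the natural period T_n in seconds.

0.254 s

ω_n = √(g/δ_st) = √(9.81/0.0160) = √613.1 = 24.76 rad/s.
T_n = 2π/ω_n = 6.283/24.76 = 0.2537 s.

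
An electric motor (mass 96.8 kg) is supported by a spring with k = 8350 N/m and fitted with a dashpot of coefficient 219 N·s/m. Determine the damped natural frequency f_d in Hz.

ω_n = √(k/m) = √(8350/96.8) = 9.288 rad/s.
Critical damping c_c = 2√(k·m) = 2√(8350 × 96.8) = 1798 N·s/m, so ζ = c/c_c = 219/1798 = 0.1218.
ω_d = ω_n√(1 − ζ²) = 9.288 × √(1 − 0.0148) = 9.218 rad/s.
f_d = ω_d/(2π) = 1.467 Hz.

1.47 Hz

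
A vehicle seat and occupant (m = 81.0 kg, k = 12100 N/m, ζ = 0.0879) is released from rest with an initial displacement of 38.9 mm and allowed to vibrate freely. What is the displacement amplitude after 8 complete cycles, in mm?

0.461 mm

Logarithmic decrement δ = 2πζ/√(1 − ζ²) = 2π × 0.08790/√(1 − 0.00773) = 0.5544.
After n cycles, x_n/x₀ = e^(−nδ), so x_8 = 38.9 × e^(−8 × 0.5544) = 38.9 × 0.01185 = 0.4609 mm.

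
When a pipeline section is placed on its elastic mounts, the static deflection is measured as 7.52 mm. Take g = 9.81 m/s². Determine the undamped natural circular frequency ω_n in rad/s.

36.1 rad/s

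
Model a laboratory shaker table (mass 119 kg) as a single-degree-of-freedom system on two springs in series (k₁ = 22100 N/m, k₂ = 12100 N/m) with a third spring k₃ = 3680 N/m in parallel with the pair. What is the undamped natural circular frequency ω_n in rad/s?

9.83 rad/s

Series pair: k_s = k₁k₂/(k₁+k₂) = (22100)(12100)/(22100 + 12100) = 7819 N/m. In parallel with k₃: k_eq = 7819 + 3680 = 11500 N/m.
ω_n = √(k_eq/m) = √(11500/119) = √96.63 = 9.830 rad/s.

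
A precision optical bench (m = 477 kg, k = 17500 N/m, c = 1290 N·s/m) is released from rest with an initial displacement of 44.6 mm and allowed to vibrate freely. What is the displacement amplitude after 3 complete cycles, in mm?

0.595 mm

ζ = c/(2√(km)) = 1290/(2√(17500 × 477)) = 1290/5778 = 0.2232.
Logarithmic decrement δ = 2πζ/√(1 − ζ²) = 2π × 0.2232/√(1 − 0.0498) = 1.439.
After n cycles, x_n/x₀ = e^(−nδ), so x_3 = 44.6 × e^(−3 × 1.439) = 44.6 × 0.01334 = 0.5949 mm.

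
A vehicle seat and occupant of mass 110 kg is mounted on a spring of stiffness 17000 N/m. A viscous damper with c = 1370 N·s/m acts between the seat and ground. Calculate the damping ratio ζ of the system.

ω_n = √(k/m) = √(17000/110) = 12.43 rad/s.
Critical damping c_c = 2√(k·m) = 2√(17000 × 110) = 2735 N·s/m, so ζ = c/c_c = 1370/2735 = 0.5009.

0.501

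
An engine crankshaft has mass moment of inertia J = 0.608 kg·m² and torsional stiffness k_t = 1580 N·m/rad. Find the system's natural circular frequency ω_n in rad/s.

ω_n = √(k_t/J) = √(1580/0.608) = √2599 = 50.98 rad/s.

51.0 rad/s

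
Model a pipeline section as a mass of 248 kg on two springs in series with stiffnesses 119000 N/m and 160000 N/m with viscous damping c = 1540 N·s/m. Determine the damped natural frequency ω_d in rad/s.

Series springs: 1/k_eq = 1/119000 + 1/160000 = 1.465×10^-5, so k_eq = 68240 N/m.
ω_n = √(k_eq/m) = √(68240/248) = 16.59 rad/s.
Critical damping c_c = 2√(k_eq·m) = 2√(68240 × 248) = 8228 N·s/m, so ζ = c/c_c = 1540/8228 = 0.1872.
ω_d = ω_n√(1 − ζ²) = 16.59 × √(1 − 0.0350) = 16.30 rad/s.

16.3 rad/s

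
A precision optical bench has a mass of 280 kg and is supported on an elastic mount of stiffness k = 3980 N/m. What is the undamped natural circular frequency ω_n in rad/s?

3.77 rad/s

ω_n = √(k/m) = √(3980/280) = √14.21 = 3.770 rad/s.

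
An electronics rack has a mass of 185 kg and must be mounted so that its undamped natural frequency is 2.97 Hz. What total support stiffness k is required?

ω_n = 2πf_n = 2π × 2.97 = 18.66 rad/s.
k = m·ω_n² = 185 × 18.66² = 185 × 348.2 = 64420 N/m.

64400 N/m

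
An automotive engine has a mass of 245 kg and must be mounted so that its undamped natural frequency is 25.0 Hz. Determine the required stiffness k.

ω_n = 2πf_n = 2π × 25.0 = 157.1 rad/s.
k = m·ω_n² = 245 × 157.1² = 245 × 24670 = 6045000 N/m.

6050000 N/m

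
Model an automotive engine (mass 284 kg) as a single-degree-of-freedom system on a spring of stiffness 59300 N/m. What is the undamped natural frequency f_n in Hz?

ω_n = √(k/m) = √(59300/284) = √208.8 = 14.45 rad/s.
f_n = ω_n/(2π) = 14.45/6.283 = 2.300 Hz.

2.30 Hz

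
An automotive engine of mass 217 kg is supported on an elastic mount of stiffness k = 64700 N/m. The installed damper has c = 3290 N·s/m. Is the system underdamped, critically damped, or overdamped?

c_c = 2√(k·m) = 7494 N·s/m; ζ = c/c_c = 3290/7494 = 0.439.
Since ζ < 1 the system is underdamped.

underdamped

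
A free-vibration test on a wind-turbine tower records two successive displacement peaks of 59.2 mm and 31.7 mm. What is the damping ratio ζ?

0.0989

Logarithmic decrement δ = (1/n)·ln(x₀/x_n) = (1/1)·ln(59.2/31.7) = (1/1)·ln(1.868) = 0.6246.
ζ = δ/√(4π² + δ²) = 0.6246/√(39.48 + 0.390) = 0.6246/6.314 = 0.09892.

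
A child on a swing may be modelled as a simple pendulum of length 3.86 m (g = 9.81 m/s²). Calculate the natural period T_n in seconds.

3.94 s

For a simple pendulum ω_n = √(g/L) = √(9.81/3.86) = √2.541 = 1.594 rad/s.
T_n = 2π/ω_n = 6.283/1.594 = 3.941 s.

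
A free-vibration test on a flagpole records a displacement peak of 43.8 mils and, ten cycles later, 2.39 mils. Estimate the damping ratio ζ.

0.0462

Logarithmic decrement δ = (1/n)·ln(x₀/x_n) = (1/10)·ln(43.8/2.39) = (1/10)·ln(18.33) = 0.2908.
ζ = δ/√(4π² + δ²) = 0.2908/√(39.48 + 0.0846) = 0.2908/6.290 = 0.04624.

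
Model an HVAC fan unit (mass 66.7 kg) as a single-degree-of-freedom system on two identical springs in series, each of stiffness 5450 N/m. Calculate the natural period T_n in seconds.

Series springs: 1/k_eq = 2/5450, so k_eq = 5450/2 = 2725 N/m.
ω_n = √(k_eq/m) = √(2725/66.7) = √40.85 = 6.392 rad/s.
T_n = 2π/ω_n = 6.283/6.392 = 0.9830 s.

0.983 s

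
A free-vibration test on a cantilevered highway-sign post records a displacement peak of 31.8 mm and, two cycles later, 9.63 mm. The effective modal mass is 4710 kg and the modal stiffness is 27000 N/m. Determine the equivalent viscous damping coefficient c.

Logarithmic decrement δ = (1/n)·ln(x₀/x_n) = (1/2)·ln(31.8/9.63) = (1/2)·ln(3.302) = 0.5973.
ζ = δ/√(4π² + δ²) = 0.5973/√(39.48 + 0.357) = 0.5973/6.312 = 0.09464.
c = ζ · 2√(km) = 0.09464 × 2√(27000 × 4710) = 0.09464 × 22550 = 2134 N·s/m.

2130 N·s/m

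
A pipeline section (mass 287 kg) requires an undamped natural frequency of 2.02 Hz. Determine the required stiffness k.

46200 N/m

ω_n = 2πf_n = 2π × 2.02 = 12.69 rad/s.
k = m·ω_n² = 287 × 12.69² = 287 × 161.1 = 46230 N/m.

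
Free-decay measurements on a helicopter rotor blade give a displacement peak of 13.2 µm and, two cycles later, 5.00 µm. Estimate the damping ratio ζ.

0.0770

Logarithmic decrement δ = (1/n)·ln(x₀/x_n) = (1/2)·ln(13.2/5.00) = (1/2)·ln(2.640) = 0.4854.
ζ = δ/√(4π² + δ²) = 0.4854/√(39.48 + 0.236) = 0.4854/6.302 = 0.07702.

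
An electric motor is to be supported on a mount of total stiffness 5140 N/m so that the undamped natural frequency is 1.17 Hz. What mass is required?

95.1 kg

ω_n = 2πf_n = 2π × 1.17 = 7.351 rad/s.
m = k/ω_n² = 5140/7.351² = 5140/54.04 = 95.11 kg.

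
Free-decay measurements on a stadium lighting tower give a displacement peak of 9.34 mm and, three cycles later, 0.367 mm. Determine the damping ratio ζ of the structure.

Logarithmic decrement δ = (1/n)·ln(x₀/x_n) = (1/3)·ln(9.34/0.367) = (1/3)·ln(25.45) = 1.079.
ζ = δ/√(4π² + δ²) = 1.079/√(39.48 + 1.16) = 1.079/6.375 = 0.1692.

0.169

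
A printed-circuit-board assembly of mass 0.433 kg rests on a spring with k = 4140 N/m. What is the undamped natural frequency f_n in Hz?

ω_n = √(k/m) = √(4140/0.433) = √9561 = 97.78 rad/s.
f_n = ω_n/(2π) = 97.78/6.283 = 15.56 Hz.

15.6 Hz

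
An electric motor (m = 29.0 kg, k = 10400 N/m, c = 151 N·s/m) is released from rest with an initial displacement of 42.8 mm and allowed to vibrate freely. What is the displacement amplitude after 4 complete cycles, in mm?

ζ = c/(2√(km)) = 151/(2√(10400 × 29.0)) = 151/1098 = 0.1375.
Logarithmic decrement δ = 2πζ/√(1 − ζ²) = 2π × 0.1375/√(1 − 0.0189) = 0.8721.
After n cycles, x_n/x₀ = e^(−nδ), so x_4 = 42.8 × e^(−4 × 0.8721) = 42.8 × 0.03055 = 1.308 mm.

1.31 mm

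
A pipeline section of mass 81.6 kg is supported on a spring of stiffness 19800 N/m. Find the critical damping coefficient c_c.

c_c = 2√(k·m) = 2√(19800 × 81.6) = 2 × 1271 = 2542 N·s/m.

2540 N·s/m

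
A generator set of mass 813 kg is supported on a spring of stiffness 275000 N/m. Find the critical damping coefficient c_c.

c_c = 2√(k·m) = 2√(275000 × 813) = 2 × 14950 = 29900 N·s/m.

29900 N·s/m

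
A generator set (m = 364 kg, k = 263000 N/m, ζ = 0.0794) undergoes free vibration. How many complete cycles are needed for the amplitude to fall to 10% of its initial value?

5 cycles

Logarithmic decrement δ = 2πζ/√(1 − ζ²) = 2π × 0.07940/√(1 − 0.00630) = 0.5005.
x_n/x₀ = e^(−nδ) ≤ 0.1; take ln: n ≥ ln(1/0.1)/δ = 2.303/0.5005 = 4.601.
So 5 complete cycles are required.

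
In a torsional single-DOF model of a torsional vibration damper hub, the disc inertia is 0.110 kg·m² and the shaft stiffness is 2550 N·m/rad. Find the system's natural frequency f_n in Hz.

ω_n = √(k_t/J) = √(2550/0.110) = √23180 = 152.3 rad/s.
f_n = ω_n/(2π) = 152.3/6.283 = 24.23 Hz.

24.2 Hz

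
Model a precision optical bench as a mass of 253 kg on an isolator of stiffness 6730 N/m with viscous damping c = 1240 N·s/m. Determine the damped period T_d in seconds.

1.38 s

ω_n = √(k/m) = √(6730/253) = 5.158 rad/s.
Critical damping c_c = 2√(k·m) = 2√(6730 × 253) = 2610 N·s/m, so ζ = c/c_c = 1240/2610 = 0.4751.
ω_d = ω_n√(1 − ζ²) = 5.158 × √(1 − 0.226) = 4.538 rad/s.
T_d = 2π/ω_d = 1.385 s.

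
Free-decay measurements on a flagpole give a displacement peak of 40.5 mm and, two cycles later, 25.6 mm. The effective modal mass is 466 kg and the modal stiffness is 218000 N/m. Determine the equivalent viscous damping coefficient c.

Logarithmic decrement δ = (1/n)·ln(x₀/x_n) = (1/2)·ln(40.5/25.6) = (1/2)·ln(1.582) = 0.2294.
ζ = δ/√(4π² + δ²) = 0.2294/√(39.48 + 0.0526) = 0.2294/6.287 = 0.03648.
c = ζ · 2√(km) = 0.03648 × 2√(218000 × 466) = 0.03648 × 20160 = 735.3 N·s/m.

735 N·s/m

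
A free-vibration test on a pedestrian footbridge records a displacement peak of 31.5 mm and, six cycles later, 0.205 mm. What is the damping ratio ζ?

0.132

Logarithmic decrement δ = (1/n)·ln(x₀/x_n) = (1/6)·ln(31.5/0.205) = (1/6)·ln(153.7) = 0.8391.
ζ = δ/√(4π² + δ²) = 0.8391/√(39.48 + 0.704) = 0.8391/6.339 = 0.1324.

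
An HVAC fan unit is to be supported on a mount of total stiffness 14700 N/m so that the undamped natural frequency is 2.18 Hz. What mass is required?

ω_n = 2πf_n = 2π × 2.18 = 13.70 rad/s.
m = k/ω_n² = 14700/13.70² = 14700/187.6 = 78.35 kg.

78.4 kg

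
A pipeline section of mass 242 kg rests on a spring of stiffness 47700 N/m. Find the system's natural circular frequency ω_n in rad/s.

14.0 rad/s

ω_n = √(k/m) = √(47700/242) = √197.1 = 14.04 rad/s.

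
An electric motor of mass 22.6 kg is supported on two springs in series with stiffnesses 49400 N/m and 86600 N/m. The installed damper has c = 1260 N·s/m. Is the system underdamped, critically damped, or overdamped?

Series springs: 1/k_eq = 1/49400 + 1/86600 = 3.179×10^-5, so k_eq = 31460 N/m.
c_c = 2√(k_eq·m) = 1686 N·s/m; ζ = c/c_c = 1260/1686 = 0.747.
Since ζ < 1 the system is underdamped.

underdamped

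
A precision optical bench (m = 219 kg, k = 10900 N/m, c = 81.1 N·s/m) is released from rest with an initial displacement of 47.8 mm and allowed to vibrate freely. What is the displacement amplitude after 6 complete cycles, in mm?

ζ = c/(2√(km)) = 81.1/(2√(10900 × 219)) = 81.1/3090 = 0.02625.
Logarithmic decrement δ = 2πζ/√(1 − ζ²) = 2π × 0.02625/√(1 − 0.000689) = 0.1650.
After n cycles, x_n/x₀ = e^(−nδ), so x_6 = 47.8 × e^(−6 × 0.1650) = 47.8 × 0.3717 = 17.77 mm.

17.8 mm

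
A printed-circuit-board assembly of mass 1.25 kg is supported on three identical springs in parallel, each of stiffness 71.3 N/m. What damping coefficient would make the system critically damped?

Parallel springs add: k_eq = 3 × 71.3 = 213.9 N/m.
c_c = 2√(k_eq·m) = 2√(213.9 × 1.25) = 2 × 16.35 = 32.70 N·s/m.

32.7 N·s/m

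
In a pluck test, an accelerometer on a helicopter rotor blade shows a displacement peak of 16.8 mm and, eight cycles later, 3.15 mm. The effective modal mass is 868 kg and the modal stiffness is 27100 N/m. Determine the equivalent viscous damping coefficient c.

323 N·s/m

Logarithmic decrement δ = (1/n)·ln(x₀/x_n) = (1/8)·ln(16.8/3.15) = (1/8)·ln(5.333) = 0.2092.
ζ = δ/√(4π² + δ²) = 0.2092/√(39.48 + 0.0438) = 0.2092/6.287 = 0.03328.
c = ζ · 2√(km) = 0.03328 × 2√(27100 × 868) = 0.03328 × 9700 = 322.9 N·s/m.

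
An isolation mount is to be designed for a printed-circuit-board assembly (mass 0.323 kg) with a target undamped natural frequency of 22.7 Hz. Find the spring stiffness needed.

6570 N/m

ω_n = 2πf_n = 2π × 22.7 = 142.6 rad/s.
k = m·ω_n² = 0.323 × 142.6² = 0.323 × 20340 = 6571 N/m.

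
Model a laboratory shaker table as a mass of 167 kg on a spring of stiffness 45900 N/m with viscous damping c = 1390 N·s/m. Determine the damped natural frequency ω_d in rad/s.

16.0 rad/s

ω_n = √(k/m) = √(45900/167) = 16.58 rad/s.
Critical damping c_c = 2√(k·m) = 2√(45900 × 167) = 5537 N·s/m, so ζ = c/c_c = 1390/5537 = 0.2510.
ω_d = ω_n√(1 − ζ²) = 16.58 × √(1 − 0.0630) = 16.05 rad/s.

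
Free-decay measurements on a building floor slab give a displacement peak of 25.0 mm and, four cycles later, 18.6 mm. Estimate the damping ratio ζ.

Logarithmic decrement δ = (1/n)·ln(x₀/x_n) = (1/4)·ln(25.0/18.6) = (1/4)·ln(1.344) = 0.07393.
ζ = δ/√(4π² + δ²) = 0.07393/√(39.48 + 0.00547) = 0.07393/6.284 = 0.01177.

0.0118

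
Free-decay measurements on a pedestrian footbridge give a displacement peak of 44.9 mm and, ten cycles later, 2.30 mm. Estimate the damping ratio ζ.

0.0472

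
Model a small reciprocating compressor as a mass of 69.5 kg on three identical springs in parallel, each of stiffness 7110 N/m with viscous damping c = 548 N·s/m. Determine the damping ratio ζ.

0.225

Parallel springs add: k_eq = 3 × 7110 = 21330 N/m.
ω_n = √(k_eq/m) = √(21330/69.5) = 17.52 rad/s.
Critical damping c_c = 2√(k_eq·m) = 2√(21330 × 69.5) = 2435 N·s/m, so ζ = c/c_c = 548/2435 = 0.2250.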